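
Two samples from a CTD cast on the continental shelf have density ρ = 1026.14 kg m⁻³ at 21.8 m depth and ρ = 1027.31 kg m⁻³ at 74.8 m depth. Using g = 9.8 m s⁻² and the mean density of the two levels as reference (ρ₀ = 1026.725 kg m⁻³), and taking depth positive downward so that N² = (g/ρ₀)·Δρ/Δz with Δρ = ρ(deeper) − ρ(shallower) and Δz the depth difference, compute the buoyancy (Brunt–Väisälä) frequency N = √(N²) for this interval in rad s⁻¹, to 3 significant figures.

0.0145 rad s⁻¹

Δρ = 1027.31 − 1026.14 = 1.17 kg m⁻³ over Δz = 74.8 − 21.8 = 53 m.
N² = (9.8/1026.725) × (1.17/53) = 2.1071 × 10⁻⁴ s⁻².
N = √(2.1071 × 10⁻⁴) = 0.014516 rad s⁻¹ ≈ 0.0145 rad s⁻¹.
Since Δρ > 0 the layer is stably stratified.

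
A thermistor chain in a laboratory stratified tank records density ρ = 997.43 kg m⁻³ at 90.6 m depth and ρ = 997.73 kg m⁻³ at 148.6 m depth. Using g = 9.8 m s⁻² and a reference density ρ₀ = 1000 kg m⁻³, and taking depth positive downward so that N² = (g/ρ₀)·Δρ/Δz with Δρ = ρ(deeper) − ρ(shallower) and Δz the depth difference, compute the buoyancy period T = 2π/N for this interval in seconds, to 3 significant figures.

883 s

Δρ = 997.73 − 997.43 = 0.30 kg m⁻³ over Δz = 148.6 − 90.6 = 58 m.
N² = (9.8/1000) × (0.30/58) = 5.0690 × 10⁻⁵ s⁻².
N = √(5.0690 × 10⁻⁵) = 7.1197 × 10⁻³ rad s⁻¹, so T = 2π/N = 882.51 s ≈ 883 s.
N² > 0, so the interval is statically stable.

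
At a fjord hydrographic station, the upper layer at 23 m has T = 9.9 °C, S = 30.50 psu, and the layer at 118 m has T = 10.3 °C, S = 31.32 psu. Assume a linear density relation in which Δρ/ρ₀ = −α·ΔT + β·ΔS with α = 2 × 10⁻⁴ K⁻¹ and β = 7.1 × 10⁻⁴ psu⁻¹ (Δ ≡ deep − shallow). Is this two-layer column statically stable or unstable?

stable

ΔT = 10.3 − 9.9 = +0.4 K and ΔS = 31.32 − 30.50 = +0.82 psu (deep − shallow).
−αΔT = -8.00 × 10⁻⁵; βΔS = 5.822 × 10⁻⁴; sum Δρ/ρ₀ = 5.022 × 10⁻⁴.
Δρ/ρ₀ > 0, so Δρ > 0: deeper water is denser → statically stable.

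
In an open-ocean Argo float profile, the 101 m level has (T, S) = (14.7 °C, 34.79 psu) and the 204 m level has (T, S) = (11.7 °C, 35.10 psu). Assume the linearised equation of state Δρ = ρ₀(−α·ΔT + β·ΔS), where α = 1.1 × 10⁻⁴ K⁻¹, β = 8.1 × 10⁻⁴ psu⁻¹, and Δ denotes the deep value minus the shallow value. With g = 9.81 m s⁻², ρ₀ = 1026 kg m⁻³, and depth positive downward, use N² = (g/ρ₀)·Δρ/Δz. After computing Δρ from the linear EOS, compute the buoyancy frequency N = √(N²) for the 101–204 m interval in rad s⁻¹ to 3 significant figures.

7.44 × 10⁻³ rad s⁻¹

ΔT = -3.0 K, ΔS = +0.31 psu (deep − shallow).
Δρ/ρ₀ = −αΔT + βΔS = 3.30 × 10⁻⁴ + 2.511 × 10⁻⁴ = 5.811 × 10⁻⁴, so Δρ ≈ 0.5962 kg m⁻³.
N² = (g/ρ₀)·Δρ/Δz = g·(Δρ/ρ₀)/Δz = 9.81 × 5.811 × 10⁻⁴ / 103 = 5.5346 × 10⁻⁵ s⁻².
N = √(5.5346 × 10⁻⁵) = 7.4395 × 10⁻³ rad s⁻¹ ≈ 7.44 × 10⁻³ rad s⁻¹.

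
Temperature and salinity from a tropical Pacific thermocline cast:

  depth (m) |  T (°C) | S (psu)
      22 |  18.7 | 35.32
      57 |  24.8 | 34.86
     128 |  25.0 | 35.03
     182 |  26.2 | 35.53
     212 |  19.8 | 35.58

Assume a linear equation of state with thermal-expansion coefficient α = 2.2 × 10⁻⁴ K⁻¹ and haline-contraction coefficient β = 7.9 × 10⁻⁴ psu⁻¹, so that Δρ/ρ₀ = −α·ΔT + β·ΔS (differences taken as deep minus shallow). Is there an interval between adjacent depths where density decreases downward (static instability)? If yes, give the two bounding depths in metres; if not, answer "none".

22–57 m

Evaluate Δρ/ρ₀ = −αΔT + βΔS across each adjacent pair:
  22–57 m: −αΔT+βΔS = −(2.2 × 10⁻⁴)(+6.1)+(7.9 × 10⁻⁴)(-0.46) = -1.7 × 10⁻³ → UNSTABLE
  57–128 m: −αΔT+βΔS = −(2.2 × 10⁻⁴)(+0.2)+(7.9 × 10⁻⁴)(+0.17) = 9.0 × 10⁻⁵ → stable
  128–182 m: −αΔT+βΔS = −(2.2 × 10⁻⁴)(+1.2)+(7.9 × 10⁻⁴)(+0.50) = 1.3 × 10⁻⁴ → stable
  182–212 m: −αΔT+βΔS = −(2.2 × 10⁻⁴)(-6.4)+(7.9 × 10⁻⁴)(+0.05) = 1.4 × 10⁻³ → stable
The 22–57 m interval has Δρ < 0: lighter water underlies denser water.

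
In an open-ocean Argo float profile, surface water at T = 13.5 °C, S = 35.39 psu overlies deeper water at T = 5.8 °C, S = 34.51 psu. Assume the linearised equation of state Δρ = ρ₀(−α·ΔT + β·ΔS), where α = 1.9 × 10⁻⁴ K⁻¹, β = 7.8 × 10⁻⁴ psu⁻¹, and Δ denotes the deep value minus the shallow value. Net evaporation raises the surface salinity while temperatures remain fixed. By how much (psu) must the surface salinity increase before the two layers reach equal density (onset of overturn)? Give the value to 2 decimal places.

1.00 psu

Neutral buoyancy requires −α(T_deep − T_surf) + β(S_deep − S_surf′) = 0.
S_surf′ = S_deep − (α/β)·ΔT = 34.51 − (1.9 × 10⁻⁴/7.8 × 10⁻⁴)·(-7.7) = 36.3856 psu.
Increase required: 36.3856 − 35.39 = 0.9956 psu.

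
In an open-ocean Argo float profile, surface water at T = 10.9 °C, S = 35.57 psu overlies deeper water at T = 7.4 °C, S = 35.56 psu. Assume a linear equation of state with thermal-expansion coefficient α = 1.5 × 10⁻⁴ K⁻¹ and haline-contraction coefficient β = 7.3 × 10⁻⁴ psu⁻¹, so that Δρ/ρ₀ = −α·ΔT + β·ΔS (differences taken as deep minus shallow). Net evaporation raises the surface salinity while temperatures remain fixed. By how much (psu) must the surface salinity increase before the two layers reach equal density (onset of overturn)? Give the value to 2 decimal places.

Neutral buoyancy requires −α(T_deep − T_surf) + β(S_deep − S_surf′) = 0.
S_surf′ = S_deep − (α/β)·ΔT = 35.56 − (1.5 × 10⁻⁴/7.3 × 10⁻⁴)·(-3.5) = 36.2792 psu.
Increase required: 36.2792 − 35.57 = 0.7092 psu.

0.71 psu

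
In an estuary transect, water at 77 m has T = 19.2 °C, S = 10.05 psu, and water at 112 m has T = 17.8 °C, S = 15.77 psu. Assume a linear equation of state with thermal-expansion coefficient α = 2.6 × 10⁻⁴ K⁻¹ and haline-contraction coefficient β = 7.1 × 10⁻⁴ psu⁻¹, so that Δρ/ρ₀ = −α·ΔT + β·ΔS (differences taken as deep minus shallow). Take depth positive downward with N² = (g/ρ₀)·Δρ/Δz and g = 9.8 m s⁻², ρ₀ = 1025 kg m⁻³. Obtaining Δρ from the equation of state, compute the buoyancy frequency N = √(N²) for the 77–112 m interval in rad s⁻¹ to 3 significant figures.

0.0352 rad s⁻¹

ΔT = -1.4 K, ΔS = +5.72 psu (deep − shallow).
Δρ/ρ₀ = −αΔT + βΔS = 3.64 × 10⁻⁴ + 4.0612 × 10⁻³ = 4.4252 × 10⁻³, so Δρ ≈ 4.536 kg m⁻³.
N² = (g/ρ₀)·Δρ/Δz = g·(Δρ/ρ₀)/Δz = 9.8 × 4.4252 × 10⁻³ / 35 = 1.2391 × 10⁻³ s⁻².
N = √(1.2391 × 10⁻³) = 0.035201 rad s⁻¹ ≈ 0.0352 rad s⁻¹.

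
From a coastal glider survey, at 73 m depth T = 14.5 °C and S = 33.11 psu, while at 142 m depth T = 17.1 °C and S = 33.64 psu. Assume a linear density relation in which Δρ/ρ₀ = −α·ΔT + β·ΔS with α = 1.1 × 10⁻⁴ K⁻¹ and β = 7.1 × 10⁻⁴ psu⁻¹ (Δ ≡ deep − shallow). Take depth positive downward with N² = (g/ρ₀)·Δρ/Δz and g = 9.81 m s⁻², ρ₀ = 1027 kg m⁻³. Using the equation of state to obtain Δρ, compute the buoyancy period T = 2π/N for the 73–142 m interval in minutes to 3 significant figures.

ΔT = +2.6 K, ΔS = +0.53 psu (deep − shallow).
Δρ/ρ₀ = −αΔT + βΔS = -2.86 × 10⁻⁴ + 3.763 × 10⁻⁴ = 9.03 × 10⁻⁵, so Δρ ≈ 0.09274 kg m⁻³.
N² = (g/ρ₀)·Δρ/Δz = g·(Δρ/ρ₀)/Δz = 9.81 × 9.03 × 10⁻⁵ / 69 = 1.2838 × 10⁻⁵ s⁻².
N = √(1.2838 × 10⁻⁵) = 3.5830 × 10⁻³ rad s⁻¹ → T = 2π/N = 1.7536 × 10³ s = 29.227 min ≈ 29.2 min.

29.2 min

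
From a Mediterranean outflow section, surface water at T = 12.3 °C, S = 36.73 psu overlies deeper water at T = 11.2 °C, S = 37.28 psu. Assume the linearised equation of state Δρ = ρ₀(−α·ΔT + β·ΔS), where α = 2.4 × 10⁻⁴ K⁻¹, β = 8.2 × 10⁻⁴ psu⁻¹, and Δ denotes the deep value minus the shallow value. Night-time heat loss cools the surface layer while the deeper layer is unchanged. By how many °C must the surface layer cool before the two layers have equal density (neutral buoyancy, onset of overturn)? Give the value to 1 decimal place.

Neutral buoyancy requires Δρ = 0, i.e. −α(T_deep − T_surf′) + β(S_deep − S_surf) = 0.
T_surf′ = T_deep − (β/α)·ΔS = 11.2 − (8.2 × 10⁻⁴/2.4 × 10⁻⁴)·(+0.55) = 9.321 °C.
Cooling required: 12.3 − (9.321) = 2.979 °C.

3.0 °C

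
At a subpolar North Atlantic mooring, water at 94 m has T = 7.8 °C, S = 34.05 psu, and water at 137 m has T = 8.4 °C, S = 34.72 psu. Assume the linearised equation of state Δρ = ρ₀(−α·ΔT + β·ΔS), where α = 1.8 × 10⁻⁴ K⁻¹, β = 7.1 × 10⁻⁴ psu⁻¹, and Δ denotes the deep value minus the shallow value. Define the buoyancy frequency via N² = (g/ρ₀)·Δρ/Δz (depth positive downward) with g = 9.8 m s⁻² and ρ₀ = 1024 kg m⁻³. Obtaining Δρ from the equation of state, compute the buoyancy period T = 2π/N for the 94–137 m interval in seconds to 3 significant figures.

686 s

ΔT = +0.6 K, ΔS = +0.67 psu (deep − shallow).
Δρ/ρ₀ = −αΔT + βΔS = -1.08 × 10⁻⁴ + 4.757 × 10⁻⁴ = 3.677 × 10⁻⁴, so Δρ ≈ 0.3765 kg m⁻³.
N² = (g/ρ₀)·Δρ/Δz = g·(Δρ/ρ₀)/Δz = 9.8 × 3.677 × 10⁻⁴ / 43 = 8.3801 × 10⁻⁵ s⁻².
N = √(8.3801 × 10⁻⁵) = 9.1543 × 10⁻³ rad s⁻¹ → T = 2π/N = 686.36 s ≈ 686 s.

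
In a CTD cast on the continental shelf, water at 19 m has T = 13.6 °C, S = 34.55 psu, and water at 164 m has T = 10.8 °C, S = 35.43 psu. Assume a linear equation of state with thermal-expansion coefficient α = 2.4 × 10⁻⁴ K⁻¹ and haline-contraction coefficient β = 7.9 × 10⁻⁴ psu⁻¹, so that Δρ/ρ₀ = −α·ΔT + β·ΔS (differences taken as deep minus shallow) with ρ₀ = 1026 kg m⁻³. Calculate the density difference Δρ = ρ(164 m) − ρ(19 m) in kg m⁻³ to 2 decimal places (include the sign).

+1.40 kg m⁻³

ΔT = -2.8 K, ΔS = +0.88 psu (deep − shallow).
Δρ/ρ₀ = −(2.4 × 10⁻⁴)(-2.8) + (7.9 × 10⁻⁴)(+0.88) = 1.3672 × 10⁻³.
Δρ = 1026 × (1.3672 × 10⁻³) = +1.40 kg m⁻³.
Positive Δρ: denser below, stable.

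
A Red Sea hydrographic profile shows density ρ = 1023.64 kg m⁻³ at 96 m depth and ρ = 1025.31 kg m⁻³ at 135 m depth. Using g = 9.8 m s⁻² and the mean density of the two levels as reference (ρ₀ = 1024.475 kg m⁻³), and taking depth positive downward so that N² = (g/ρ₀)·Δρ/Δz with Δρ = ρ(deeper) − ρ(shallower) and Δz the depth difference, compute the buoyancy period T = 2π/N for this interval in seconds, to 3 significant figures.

310 s

Δρ = 1025.31 − 1023.64 = 1.67 kg m⁻³ over Δz = 135 − 96 = 39 m.
N² = (9.8/1024.475) × (1.67/39) = 4.0962 × 10⁻⁴ s⁻².
N = √(4.0962 × 10⁻⁴) = 0.020239 rad s⁻¹, so T = 2π/N = 310.45 s ≈ 310 s.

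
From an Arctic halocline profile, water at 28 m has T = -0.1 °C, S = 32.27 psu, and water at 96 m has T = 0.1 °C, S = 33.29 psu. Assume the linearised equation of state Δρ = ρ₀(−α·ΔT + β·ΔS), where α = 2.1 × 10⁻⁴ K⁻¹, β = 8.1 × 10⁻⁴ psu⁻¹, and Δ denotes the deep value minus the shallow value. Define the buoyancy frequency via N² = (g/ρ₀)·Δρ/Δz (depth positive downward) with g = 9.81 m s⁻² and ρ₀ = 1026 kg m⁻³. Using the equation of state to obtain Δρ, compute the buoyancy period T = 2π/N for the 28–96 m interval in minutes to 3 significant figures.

ΔT = +0.2 K, ΔS = +1.02 psu (deep − shallow).
Δρ/ρ₀ = −αΔT + βΔS = -4.20 × 10⁻⁵ + 8.262 × 10⁻⁴ = 7.842 × 10⁻⁴, so Δρ ≈ 0.8046 kg m⁻³.
N² = (g/ρ₀)·Δρ/Δz = g·(Δρ/ρ₀)/Δz = 9.81 × 7.842 × 10⁻⁴ / 68 = 1.1313 × 10⁻⁴ s⁻².
N = √(1.1313 × 10⁻⁴) = 0.010636 rad s⁻¹ → T = 2π/N = 590.75 s = 9.8458 min ≈ 9.85 min.

9.85 min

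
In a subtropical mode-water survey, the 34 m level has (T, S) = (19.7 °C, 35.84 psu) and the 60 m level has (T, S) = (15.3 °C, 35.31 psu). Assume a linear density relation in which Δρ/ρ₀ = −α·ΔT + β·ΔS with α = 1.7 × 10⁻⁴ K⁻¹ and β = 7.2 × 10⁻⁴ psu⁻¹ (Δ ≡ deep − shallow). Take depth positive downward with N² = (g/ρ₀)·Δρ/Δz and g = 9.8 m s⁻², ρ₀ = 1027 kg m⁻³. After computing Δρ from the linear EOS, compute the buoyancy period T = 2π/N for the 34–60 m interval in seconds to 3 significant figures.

ΔT = -4.4 K, ΔS = -0.53 psu (deep − shallow).
Δρ/ρ₀ = −αΔT + βΔS = 7.48 × 10⁻⁴ − 3.816 × 10⁻⁴ = 3.664 × 10⁻⁴, so Δρ ≈ 0.3763 kg m⁻³.
N² = (g/ρ₀)·Δρ/Δz = g·(Δρ/ρ₀)/Δz = 9.8 × 3.664 × 10⁻⁴ / 26 = 1.3810 × 10⁻⁴ s⁻².
N = √(1.3810 × 10⁻⁴) = 0.011752 rad s⁻¹ → T = 2π/N = 534.65 s ≈ 535 s.

535 s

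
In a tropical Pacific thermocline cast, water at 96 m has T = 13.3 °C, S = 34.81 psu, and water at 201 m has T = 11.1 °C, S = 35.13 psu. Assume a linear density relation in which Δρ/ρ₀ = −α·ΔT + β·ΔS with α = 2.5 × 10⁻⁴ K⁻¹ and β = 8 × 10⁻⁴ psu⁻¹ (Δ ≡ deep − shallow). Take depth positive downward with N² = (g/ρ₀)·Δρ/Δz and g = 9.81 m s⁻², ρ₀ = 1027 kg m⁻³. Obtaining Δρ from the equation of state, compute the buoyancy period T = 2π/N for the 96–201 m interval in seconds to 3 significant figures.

724 s

ΔT = -2.2 K, ΔS = +0.32 psu (deep − shallow).
Δρ/ρ₀ = −αΔT + βΔS = 5.50 × 10⁻⁴ + 2.56 × 10⁻⁴ = 8.06 × 10⁻⁴, so Δρ ≈ 0.8278 kg m⁻³.
N² = (g/ρ₀)·Δρ/Δz = g·(Δρ/ρ₀)/Δz = 9.81 × 8.06 × 10⁻⁴ / 105 = 7.5303 × 10⁻⁵ s⁻².
N = √(7.5303 × 10⁻⁵) = 8.6777 × 10⁻³ rad s⁻¹ → T = 2π/N = 724.06 s ≈ 724 s.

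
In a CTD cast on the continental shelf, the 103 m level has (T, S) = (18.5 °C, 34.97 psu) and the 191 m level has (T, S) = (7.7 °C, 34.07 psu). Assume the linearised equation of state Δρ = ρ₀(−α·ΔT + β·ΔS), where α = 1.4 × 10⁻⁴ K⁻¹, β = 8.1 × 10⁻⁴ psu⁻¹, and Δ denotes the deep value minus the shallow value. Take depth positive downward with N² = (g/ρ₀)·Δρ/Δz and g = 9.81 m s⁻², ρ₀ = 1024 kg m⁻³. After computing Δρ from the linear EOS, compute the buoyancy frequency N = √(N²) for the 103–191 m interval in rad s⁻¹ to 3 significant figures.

9.34 × 10⁻³ rad s⁻¹

ΔT = -10.8 K, ΔS = -0.90 psu (deep − shallow).
Δρ/ρ₀ = −αΔT + βΔS = 1.512 × 10⁻³ − 7.29 × 10⁻⁴ = 7.83 × 10⁻⁴, so Δρ ≈ 0.8018 kg m⁻³.
N² = (g/ρ₀)·Δρ/Δz = g·(Δρ/ρ₀)/Δz = 9.81 × 7.83 × 10⁻⁴ / 88 = 8.7287 × 10⁻⁵ s⁻².
N = √(8.7287 × 10⁻⁵) = 9.3428 × 10⁻³ rad s⁻¹ ≈ 9.34 × 10⁻³ rad s⁻¹.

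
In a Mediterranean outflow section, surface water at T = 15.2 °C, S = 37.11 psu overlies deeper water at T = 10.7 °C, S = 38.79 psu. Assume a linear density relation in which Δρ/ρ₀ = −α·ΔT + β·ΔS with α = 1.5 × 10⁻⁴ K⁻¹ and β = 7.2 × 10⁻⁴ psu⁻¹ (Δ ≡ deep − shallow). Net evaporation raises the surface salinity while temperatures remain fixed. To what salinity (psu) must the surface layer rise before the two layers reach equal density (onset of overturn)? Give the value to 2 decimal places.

39.73 psu

Neutral buoyancy requires −α(T_deep − T_surf) + β(S_deep − S_surf′) = 0.
S_surf′ = S_deep − (α/β)·ΔT = 38.79 − (1.5 × 10⁻⁴/7.2 × 10⁻⁴)·(-4.5) = 39.7275 psu.
Increase required: 39.7275 − 37.11 = 2.6175 psu.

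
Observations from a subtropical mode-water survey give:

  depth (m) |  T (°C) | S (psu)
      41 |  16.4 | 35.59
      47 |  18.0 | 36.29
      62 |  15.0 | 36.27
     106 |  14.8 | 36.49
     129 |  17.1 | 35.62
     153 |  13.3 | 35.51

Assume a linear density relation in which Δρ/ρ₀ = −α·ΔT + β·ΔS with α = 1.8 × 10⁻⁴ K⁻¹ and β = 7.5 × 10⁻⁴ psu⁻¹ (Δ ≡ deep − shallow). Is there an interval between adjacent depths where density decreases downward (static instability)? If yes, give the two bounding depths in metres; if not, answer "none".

Evaluate Δρ/ρ₀ = −αΔT + βΔS across each adjacent pair:
  41–47 m: −αΔT+βΔS = −(1.8 × 10⁻⁴)(+1.6)+(7.5 × 10⁻⁴)(+0.70) = 2.4 × 10⁻⁴ → stable
  47–62 m: −αΔT+βΔS = −(1.8 × 10⁻⁴)(-3.0)+(7.5 × 10⁻⁴)(-0.02) = 5.2 × 10⁻⁴ → stable
  62–106 m: −αΔT+βΔS = −(1.8 × 10⁻⁴)(-0.2)+(7.5 × 10⁻⁴)(+0.22) = 2.0 × 10⁻⁴ → stable
  106–129 m: −αΔT+βΔS = −(1.8 × 10⁻⁴)(+2.3)+(7.5 × 10⁻⁴)(-0.87) = -1.1 × 10⁻³ → UNSTABLE
  129–153 m: −αΔT+βΔS = −(1.8 × 10⁻⁴)(-3.8)+(7.5 × 10⁻⁴)(-0.11) = 6.0 × 10⁻⁴ → stable
The 106–129 m interval has Δρ < 0: lighter water underlies denser water.

106–129 m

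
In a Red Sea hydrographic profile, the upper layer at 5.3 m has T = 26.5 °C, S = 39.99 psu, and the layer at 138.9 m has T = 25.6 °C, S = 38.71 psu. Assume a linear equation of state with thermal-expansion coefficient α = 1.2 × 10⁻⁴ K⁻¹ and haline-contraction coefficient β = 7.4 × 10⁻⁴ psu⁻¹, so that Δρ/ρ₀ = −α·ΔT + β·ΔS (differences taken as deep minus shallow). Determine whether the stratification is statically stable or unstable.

unstable

ΔT = 25.6 − 26.5 = -0.9 K and ΔS = 38.71 − 39.99 = -1.28 psu (deep − shallow).
−αΔT = 1.08 × 10⁻⁴; βΔS = -9.472 × 10⁻⁴; sum Δρ/ρ₀ = -8.392 × 10⁻⁴.
Δρ/ρ₀ < 0, so Δρ < 0: deeper water is lighter → statically unstable; the column would overturn.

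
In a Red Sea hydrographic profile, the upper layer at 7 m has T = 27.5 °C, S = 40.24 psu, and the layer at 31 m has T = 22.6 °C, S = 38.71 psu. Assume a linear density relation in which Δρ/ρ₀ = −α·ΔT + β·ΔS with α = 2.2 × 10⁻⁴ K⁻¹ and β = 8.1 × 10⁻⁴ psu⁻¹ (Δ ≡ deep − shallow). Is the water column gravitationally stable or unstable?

ΔT = 22.6 − 27.5 = -4.9 K and ΔS = 38.71 − 40.24 = -1.53 psu (deep − shallow).
−αΔT = 1.078 × 10⁻³; βΔS = -1.2393 × 10⁻³; sum Δρ/ρ₀ = -1.613 × 10⁻⁴.
Δρ/ρ₀ < 0, so Δρ < 0: deeper water is lighter → statically unstable; the column would overturn.

unstable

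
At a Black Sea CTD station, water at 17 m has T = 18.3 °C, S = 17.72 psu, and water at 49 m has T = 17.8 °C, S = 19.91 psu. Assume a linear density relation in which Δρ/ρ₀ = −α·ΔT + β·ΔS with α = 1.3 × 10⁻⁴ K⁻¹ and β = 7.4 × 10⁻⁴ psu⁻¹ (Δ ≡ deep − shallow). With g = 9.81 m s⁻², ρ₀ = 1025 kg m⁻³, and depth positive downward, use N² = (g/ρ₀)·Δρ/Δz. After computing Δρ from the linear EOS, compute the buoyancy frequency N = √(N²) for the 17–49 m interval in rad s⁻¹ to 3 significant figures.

0.0227 rad s⁻¹

ΔT = -0.5 K, ΔS = +2.19 psu (deep − shallow).
Δρ/ρ₀ = −αΔT + βΔS = 6.50 × 10⁻⁵ + 1.6206 × 10⁻³ = 1.6856 × 10⁻³, so Δρ ≈ 1.728 kg m⁻³.
N² = (g/ρ₀)·Δρ/Δz = g·(Δρ/ρ₀)/Δz = 9.81 × 1.6856 × 10⁻³ / 32 = 5.1674 × 10⁻⁴ s⁻².
N = √(5.1674 × 10⁻⁴) = 0.022732 rad s⁻¹ ≈ 0.0227 rad s⁻¹.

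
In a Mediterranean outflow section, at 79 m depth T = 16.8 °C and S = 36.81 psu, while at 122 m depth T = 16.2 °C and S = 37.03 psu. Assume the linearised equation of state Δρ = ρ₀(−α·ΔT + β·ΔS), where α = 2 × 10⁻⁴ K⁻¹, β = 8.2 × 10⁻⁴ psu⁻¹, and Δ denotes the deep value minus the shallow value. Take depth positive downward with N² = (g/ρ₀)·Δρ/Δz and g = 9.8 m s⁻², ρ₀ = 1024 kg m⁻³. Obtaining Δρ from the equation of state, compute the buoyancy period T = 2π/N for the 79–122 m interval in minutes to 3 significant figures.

ΔT = -0.6 K, ΔS = +0.22 psu (deep − shallow).
Δρ/ρ₀ = −αΔT + βΔS = 1.20 × 10⁻⁴ + 1.804 × 10⁻⁴ = 3.004 × 10⁻⁴, so Δρ ≈ 0.3076 kg m⁻³.
N² = (g/ρ₀)·Δρ/Δz = g·(Δρ/ρ₀)/Δz = 9.8 × 3.004 × 10⁻⁴ / 43 = 6.8463 × 10⁻⁵ s⁻².
N = √(6.8463 × 10⁻⁵) = 8.2742 × 10⁻³ rad s⁻¹ → T = 2π/N = 759.37 s = 12.656 min ≈ 12.7 min.

12.7 min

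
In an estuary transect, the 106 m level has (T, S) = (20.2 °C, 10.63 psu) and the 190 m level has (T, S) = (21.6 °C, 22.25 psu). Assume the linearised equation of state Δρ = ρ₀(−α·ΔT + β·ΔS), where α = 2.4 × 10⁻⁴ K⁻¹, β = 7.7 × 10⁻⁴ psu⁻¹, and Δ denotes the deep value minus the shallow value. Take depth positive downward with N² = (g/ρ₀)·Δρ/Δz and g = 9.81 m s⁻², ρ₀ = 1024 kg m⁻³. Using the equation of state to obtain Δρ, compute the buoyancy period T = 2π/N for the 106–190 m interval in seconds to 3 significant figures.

198 s

ΔT = +1.4 K, ΔS = +11.62 psu (deep − shallow).
Δρ/ρ₀ = −αΔT + βΔS = -3.36 × 10⁻⁴ + 8.9474 × 10⁻³ = 8.6114 × 10⁻³, so Δρ ≈ 8.818 kg m⁻³.
N² = (g/ρ₀)·Δρ/Δz = g·(Δρ/ρ₀)/Δz = 9.81 × 8.6114 × 10⁻³ / 84 = 1.0057 × 10⁻³ s⁻².
N = √(1.0057 × 10⁻³) = 0.031713 rad s⁻¹ → T = 2π/N = 198.13 s ≈ 198 s.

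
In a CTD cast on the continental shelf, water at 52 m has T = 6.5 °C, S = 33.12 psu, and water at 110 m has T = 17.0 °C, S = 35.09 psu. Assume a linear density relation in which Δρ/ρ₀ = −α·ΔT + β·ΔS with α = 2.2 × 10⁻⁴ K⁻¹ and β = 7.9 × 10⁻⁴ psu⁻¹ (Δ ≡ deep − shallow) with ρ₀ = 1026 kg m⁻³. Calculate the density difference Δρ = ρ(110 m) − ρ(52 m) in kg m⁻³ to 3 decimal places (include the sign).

ΔT = +10.5 K, ΔS = +1.97 psu (deep − shallow).
Δρ/ρ₀ = −(2.2 × 10⁻⁴)(+10.5) + (7.9 × 10⁻⁴)(+1.97) = -7.537 × 10⁻⁴.
Δρ = 1026 × (-7.537 × 10⁻⁴) = -0.773 kg m⁻³.
Negative Δρ: lighter below, statically unstable.

-0.773 kg m⁻³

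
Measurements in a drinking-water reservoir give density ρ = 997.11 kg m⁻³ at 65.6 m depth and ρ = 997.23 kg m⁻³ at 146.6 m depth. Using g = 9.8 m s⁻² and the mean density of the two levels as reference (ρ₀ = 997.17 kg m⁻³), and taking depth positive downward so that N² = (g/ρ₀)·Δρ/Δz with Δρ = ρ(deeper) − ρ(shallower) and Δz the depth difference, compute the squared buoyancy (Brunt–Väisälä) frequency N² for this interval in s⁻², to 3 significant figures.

Δρ = 997.23 − 997.11 = 0.12 kg m⁻³ over Δz = 146.6 − 65.6 = 81 m.
N² = (9.8/997.17) × (0.12/81) = 1.4560 × 10⁻⁵ s⁻² ≈ 1.46 × 10⁻⁵ s⁻².

1.46 × 10⁻⁵ s⁻²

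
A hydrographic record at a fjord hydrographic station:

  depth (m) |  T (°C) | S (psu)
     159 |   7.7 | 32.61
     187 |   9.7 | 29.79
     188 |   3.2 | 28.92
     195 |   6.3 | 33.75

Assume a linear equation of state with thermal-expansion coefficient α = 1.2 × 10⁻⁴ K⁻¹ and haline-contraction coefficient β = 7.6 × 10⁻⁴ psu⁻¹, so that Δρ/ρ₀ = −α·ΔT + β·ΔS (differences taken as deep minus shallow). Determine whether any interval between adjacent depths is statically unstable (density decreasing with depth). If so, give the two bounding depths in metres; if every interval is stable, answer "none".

159–187 m

Evaluate Δρ/ρ₀ = −αΔT + βΔS across each adjacent pair:
  159–187 m: −αΔT+βΔS = −(1.2 × 10⁻⁴)(+2.0)+(7.6 × 10⁻⁴)(-2.82) = -2.4 × 10⁻³ → UNSTABLE
  187–188 m: −αΔT+βΔS = −(1.2 × 10⁻⁴)(-6.5)+(7.6 × 10⁻⁴)(-0.87) = 1.2 × 10⁻⁴ → stable
  188–195 m: −αΔT+βΔS = −(1.2 × 10⁻⁴)(+3.1)+(7.6 × 10⁻⁴)(+4.83) = 3.3 × 10⁻³ → stable
The 159–187 m interval has Δρ < 0: lighter water underlies denser water.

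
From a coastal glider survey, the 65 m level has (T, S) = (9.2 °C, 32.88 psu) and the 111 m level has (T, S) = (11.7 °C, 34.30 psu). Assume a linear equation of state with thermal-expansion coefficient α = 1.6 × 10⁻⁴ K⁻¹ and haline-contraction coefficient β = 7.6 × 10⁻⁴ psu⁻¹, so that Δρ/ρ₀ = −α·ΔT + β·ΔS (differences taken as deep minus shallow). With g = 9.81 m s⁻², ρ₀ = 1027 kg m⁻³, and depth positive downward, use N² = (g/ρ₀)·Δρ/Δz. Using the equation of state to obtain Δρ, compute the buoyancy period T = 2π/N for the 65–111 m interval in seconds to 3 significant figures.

522 s

ΔT = +2.5 K, ΔS = +1.42 psu (deep − shallow).
Δρ/ρ₀ = −αΔT + βΔS = -4.00 × 10⁻⁴ + 1.0792 × 10⁻³ = 6.792 × 10⁻⁴, so Δρ ≈ 0.6975 kg m⁻³.
N² = (g/ρ₀)·Δρ/Δz = g·(Δρ/ρ₀)/Δz = 9.81 × 6.792 × 10⁻⁴ / 46 = 1.4485 × 10⁻⁴ s⁻².
N = √(1.4485 × 10⁻⁴) = 0.012035 rad s⁻¹ → T = 2π/N = 522.08 s ≈ 522 s.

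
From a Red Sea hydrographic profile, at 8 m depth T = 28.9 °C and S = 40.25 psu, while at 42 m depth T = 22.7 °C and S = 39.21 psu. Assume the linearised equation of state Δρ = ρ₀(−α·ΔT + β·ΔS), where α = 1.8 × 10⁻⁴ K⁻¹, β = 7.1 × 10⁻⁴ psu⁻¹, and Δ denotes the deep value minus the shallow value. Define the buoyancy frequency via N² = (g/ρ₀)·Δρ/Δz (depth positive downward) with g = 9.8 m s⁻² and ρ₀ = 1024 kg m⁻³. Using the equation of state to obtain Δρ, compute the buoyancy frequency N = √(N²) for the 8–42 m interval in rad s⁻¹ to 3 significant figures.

ΔT = -6.2 K, ΔS = -1.04 psu (deep − shallow).
Δρ/ρ₀ = −αΔT + βΔS = 1.116 × 10⁻³ − 7.384 × 10⁻⁴ = 3.776 × 10⁻⁴, so Δρ ≈ 0.3867 kg m⁻³.
N² = (g/ρ₀)·Δρ/Δz = g·(Δρ/ρ₀)/Δz = 9.8 × 3.776 × 10⁻⁴ / 34 = 1.0884 × 10⁻⁴ s⁻².
N = √(1.0884 × 10⁻⁴) = 0.010433 rad s⁻¹ ≈ 0.0104 rad s⁻¹.

0.0104 rad s⁻¹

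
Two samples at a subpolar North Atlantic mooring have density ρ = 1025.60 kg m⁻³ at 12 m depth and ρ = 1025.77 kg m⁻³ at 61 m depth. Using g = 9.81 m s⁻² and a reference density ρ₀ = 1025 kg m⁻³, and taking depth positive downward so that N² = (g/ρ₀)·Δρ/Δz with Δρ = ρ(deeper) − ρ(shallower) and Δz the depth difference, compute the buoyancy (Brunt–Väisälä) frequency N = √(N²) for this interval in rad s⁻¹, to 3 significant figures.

5.76 × 10⁻³ rad s⁻¹

Δρ = 1025.77 − 1025.60 = 0.17 kg m⁻³ over Δz = 61 − 12 = 49 m.
N² = (9.81/1025) × (0.17/49) = 3.3205 × 10⁻⁵ s⁻².
N = √(3.3205 × 10⁻⁵) = 5.7624 × 10⁻³ rad s⁻¹ ≈ 5.76 × 10⁻³ rad s⁻¹.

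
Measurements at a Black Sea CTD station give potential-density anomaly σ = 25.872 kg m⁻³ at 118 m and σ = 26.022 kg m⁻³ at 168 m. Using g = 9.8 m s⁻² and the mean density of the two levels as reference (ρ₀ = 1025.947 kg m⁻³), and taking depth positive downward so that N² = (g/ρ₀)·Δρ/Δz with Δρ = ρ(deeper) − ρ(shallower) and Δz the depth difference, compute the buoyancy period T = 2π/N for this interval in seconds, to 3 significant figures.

1.17 × 10³ s

Δρ = 1026.022 − 1025.872 = 0.150 kg m⁻³ over Δz = 168 − 118 = 50 m.
N² = (9.8/1025.947) × (0.150/50) = 2.8656 × 10⁻⁵ s⁻².
N = √(2.8656 × 10⁻⁵) = 5.3531 × 10⁻³ rad s⁻¹, so T = 2π/N = 1.1737 × 10³ s ≈ 1.17 × 10³ s.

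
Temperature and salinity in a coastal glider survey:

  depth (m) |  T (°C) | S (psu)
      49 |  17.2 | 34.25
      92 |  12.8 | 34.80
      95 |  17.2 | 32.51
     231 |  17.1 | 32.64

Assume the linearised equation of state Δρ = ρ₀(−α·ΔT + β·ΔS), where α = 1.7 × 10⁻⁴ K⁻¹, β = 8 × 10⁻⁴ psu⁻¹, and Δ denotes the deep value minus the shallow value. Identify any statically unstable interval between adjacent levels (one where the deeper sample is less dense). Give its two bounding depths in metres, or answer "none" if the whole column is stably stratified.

Evaluate Δρ/ρ₀ = −αΔT + βΔS across each adjacent pair:
  49–92 m: −αΔT+βΔS = −(1.7 × 10⁻⁴)(-4.4)+(8 × 10⁻⁴)(+0.55) = 1.2 × 10⁻³ → stable
  92–95 m: −αΔT+βΔS = −(1.7 × 10⁻⁴)(+4.4)+(8 × 10⁻⁴)(-2.29) = -2.6 × 10⁻³ → UNSTABLE
  95–231 m: −αΔT+βΔS = −(1.7 × 10⁻⁴)(-0.1)+(8 × 10⁻⁴)(+0.13) = 1.2 × 10⁻⁴ → stable
The 92–95 m interval has Δρ < 0: lighter water underlies denser water.

92–95 m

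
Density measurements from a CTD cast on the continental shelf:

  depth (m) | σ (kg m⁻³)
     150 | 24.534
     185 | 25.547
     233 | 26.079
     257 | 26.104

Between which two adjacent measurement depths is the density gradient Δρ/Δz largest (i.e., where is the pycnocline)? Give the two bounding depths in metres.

150–185 m

Compute the density gradient over each adjacent pair:
  150–185 m: Δρ/Δz = 1.013/35 = 0.029 kg m⁻⁴
  185–233 m: Δρ/Δz = 0.532/48 = 0.011 kg m⁻⁴
  233–257 m: Δρ/Δz = 0.025/24 = 1.0 × 10⁻³ kg m⁻⁴
The largest gradient is in the 150–185 m interval — the pycnocline.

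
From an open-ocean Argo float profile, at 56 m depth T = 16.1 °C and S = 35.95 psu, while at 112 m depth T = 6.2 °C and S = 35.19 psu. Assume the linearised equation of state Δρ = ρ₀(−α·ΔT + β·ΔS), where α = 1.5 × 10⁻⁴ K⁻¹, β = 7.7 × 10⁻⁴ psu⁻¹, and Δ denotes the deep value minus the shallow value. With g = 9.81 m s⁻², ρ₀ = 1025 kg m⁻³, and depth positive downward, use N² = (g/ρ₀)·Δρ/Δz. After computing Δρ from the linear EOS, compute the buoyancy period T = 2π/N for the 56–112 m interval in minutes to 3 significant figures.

ΔT = -9.9 K, ΔS = -0.76 psu (deep − shallow).
Δρ/ρ₀ = −αΔT + βΔS = 1.485 × 10⁻³ − 5.852 × 10⁻⁴ = 8.998 × 10⁻⁴, so Δρ ≈ 0.9223 kg m⁻³.
N² = (g/ρ₀)·Δρ/Δz = g·(Δρ/ρ₀)/Δz = 9.81 × 8.998 × 10⁻⁴ / 56 = 1.5763 × 10⁻⁴ s⁻².
N = √(1.5763 × 10⁻⁴) = 0.012555 rad s⁻¹ → T = 2π/N = 500.45 s = 8.3408 min ≈ 8.34 min.

8.34 min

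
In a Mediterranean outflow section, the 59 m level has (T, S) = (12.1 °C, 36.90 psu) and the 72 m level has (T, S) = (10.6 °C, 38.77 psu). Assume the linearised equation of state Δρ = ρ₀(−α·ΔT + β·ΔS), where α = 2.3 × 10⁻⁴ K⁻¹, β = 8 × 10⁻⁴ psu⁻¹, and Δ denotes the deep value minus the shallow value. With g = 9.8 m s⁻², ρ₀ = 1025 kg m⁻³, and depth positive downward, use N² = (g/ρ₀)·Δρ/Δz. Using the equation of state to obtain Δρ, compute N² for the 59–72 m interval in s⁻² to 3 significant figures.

ΔT = -1.5 K, ΔS = +1.87 psu (deep − shallow).
Δρ/ρ₀ = −αΔT + βΔS = 3.45 × 10⁻⁴ + 1.496 × 10⁻³ = 1.841 × 10⁻³, so Δρ ≈ 1.887 kg m⁻³.
N² = (g/ρ₀)·Δρ/Δz = g·(Δρ/ρ₀)/Δz = 9.8 × 1.841 × 10⁻³ / 13 = 1.3878 × 10⁻³ s⁻² ≈ 1.39 × 10⁻³ s⁻².

1.39 × 10⁻³ s⁻²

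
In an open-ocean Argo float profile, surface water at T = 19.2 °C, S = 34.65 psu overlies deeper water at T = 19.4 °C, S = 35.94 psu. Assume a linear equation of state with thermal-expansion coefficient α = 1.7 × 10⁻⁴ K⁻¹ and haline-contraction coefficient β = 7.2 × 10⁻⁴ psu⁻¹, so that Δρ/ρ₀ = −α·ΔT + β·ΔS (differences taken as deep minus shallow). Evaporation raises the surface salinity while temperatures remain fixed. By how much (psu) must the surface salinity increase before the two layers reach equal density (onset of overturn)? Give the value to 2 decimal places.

1.24 psu

Neutral buoyancy requires −α(T_deep − T_surf) + β(S_deep − S_surf′) = 0.
S_surf′ = S_deep − (α/β)·ΔT = 35.94 − (1.7 × 10⁻⁴/7.2 × 10⁻⁴)·(+0.2) = 35.8928 psu.
Increase required: 35.8928 − 34.65 = 1.2428 psu.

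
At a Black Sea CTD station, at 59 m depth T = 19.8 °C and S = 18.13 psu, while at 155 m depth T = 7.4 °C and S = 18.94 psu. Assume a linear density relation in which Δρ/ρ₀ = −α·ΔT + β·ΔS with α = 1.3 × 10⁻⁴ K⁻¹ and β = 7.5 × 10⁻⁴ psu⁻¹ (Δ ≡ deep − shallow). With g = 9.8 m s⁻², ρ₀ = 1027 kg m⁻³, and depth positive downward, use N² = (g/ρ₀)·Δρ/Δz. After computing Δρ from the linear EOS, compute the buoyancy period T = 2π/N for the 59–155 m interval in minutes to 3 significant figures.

6.96 min

ΔT = -12.4 K, ΔS = +0.81 psu (deep − shallow).
Δρ/ρ₀ = −αΔT + βΔS = 1.612 × 10⁻³ + 6.075 × 10⁻⁴ = 2.2195 × 10⁻³, so Δρ ≈ 2.279 kg m⁻³.
N² = (g/ρ₀)·Δρ/Δz = g·(Δρ/ρ₀)/Δz = 9.8 × 2.2195 × 10⁻³ / 96 = 2.2657 × 10⁻⁴ s⁻².
N = √(2.2657 × 10⁻⁴) = 0.015052 rad s⁻¹ → T = 2π/N = 417.43 s = 6.9572 min ≈ 6.96 min.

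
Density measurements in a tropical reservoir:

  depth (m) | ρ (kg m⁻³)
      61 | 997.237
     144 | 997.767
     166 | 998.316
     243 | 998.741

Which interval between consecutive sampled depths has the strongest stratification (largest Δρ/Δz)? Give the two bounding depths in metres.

144–166 m

Compute the density gradient over each adjacent pair:
  61–144 m: Δρ/Δz = 0.530/83 = 6.4 × 10⁻³ kg m⁻⁴
  144–166 m: Δρ/Δz = 0.549/22 = 0.025 kg m⁻⁴
  166–243 m: Δρ/Δz = 0.425/77 = 5.5 × 10⁻³ kg m⁻⁴
The largest gradient is in the 144–166 m interval — the pycnocline.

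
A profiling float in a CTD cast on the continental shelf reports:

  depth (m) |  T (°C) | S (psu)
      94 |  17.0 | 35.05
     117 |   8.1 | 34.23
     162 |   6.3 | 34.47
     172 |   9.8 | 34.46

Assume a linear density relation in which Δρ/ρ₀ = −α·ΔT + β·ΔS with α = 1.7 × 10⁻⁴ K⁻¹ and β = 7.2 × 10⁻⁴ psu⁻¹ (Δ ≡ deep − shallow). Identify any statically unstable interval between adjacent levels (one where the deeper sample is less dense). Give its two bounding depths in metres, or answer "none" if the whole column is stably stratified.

162–172 m

Evaluate Δρ/ρ₀ = −αΔT + βΔS across each adjacent pair:
  94–117 m: −αΔT+βΔS = −(1.7 × 10⁻⁴)(-8.9)+(7.2 × 10⁻⁴)(-0.82) = 9.2 × 10⁻⁴ → stable
  117–162 m: −αΔT+βΔS = −(1.7 × 10⁻⁴)(-1.8)+(7.2 × 10⁻⁴)(+0.24) = 4.8 × 10⁻⁴ → stable
  162–172 m: −αΔT+βΔS = −(1.7 × 10⁻⁴)(+3.5)+(7.2 × 10⁻⁴)(-0.01) = -6.0 × 10⁻⁴ → UNSTABLE
The 162–172 m interval has Δρ < 0: lighter water underlies denser water.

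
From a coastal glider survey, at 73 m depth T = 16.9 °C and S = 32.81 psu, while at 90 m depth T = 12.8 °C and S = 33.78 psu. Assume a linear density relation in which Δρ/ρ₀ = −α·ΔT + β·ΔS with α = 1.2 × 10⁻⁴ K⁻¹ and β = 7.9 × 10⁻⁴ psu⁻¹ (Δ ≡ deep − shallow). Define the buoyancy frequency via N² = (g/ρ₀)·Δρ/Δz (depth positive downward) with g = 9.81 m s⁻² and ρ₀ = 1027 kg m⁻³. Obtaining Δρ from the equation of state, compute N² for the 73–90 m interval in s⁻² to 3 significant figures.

ΔT = -4.1 K, ΔS = +0.97 psu (deep − shallow).
Δρ/ρ₀ = −αΔT + βΔS = 4.92 × 10⁻⁴ + 7.663 × 10⁻⁴ = 1.2583 × 10⁻³, so Δρ ≈ 1.292 kg m⁻³.
N² = (g/ρ₀)·Δρ/Δz = g·(Δρ/ρ₀)/Δz = 9.81 × 1.2583 × 10⁻³ / 17 = 7.2611 × 10⁻⁴ s⁻² ≈ 7.26 × 10⁻⁴ s⁻².

7.26 × 10⁻⁴ s⁻²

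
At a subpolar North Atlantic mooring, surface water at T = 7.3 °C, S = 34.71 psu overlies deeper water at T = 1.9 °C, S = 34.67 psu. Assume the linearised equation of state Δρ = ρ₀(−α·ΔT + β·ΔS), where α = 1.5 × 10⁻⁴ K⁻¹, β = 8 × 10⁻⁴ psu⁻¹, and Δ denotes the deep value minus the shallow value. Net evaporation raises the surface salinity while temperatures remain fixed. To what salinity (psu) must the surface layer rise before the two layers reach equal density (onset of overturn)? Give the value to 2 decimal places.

35.68 psu

Neutral buoyancy requires −α(T_deep − T_surf) + β(S_deep − S_surf′) = 0.
S_surf′ = S_deep − (α/β)·ΔT = 34.67 − (1.5 × 10⁻⁴/8 × 10⁻⁴)·(-5.4) = 35.6825 psu.
Increase required: 35.6825 − 34.71 = 0.9725 psu.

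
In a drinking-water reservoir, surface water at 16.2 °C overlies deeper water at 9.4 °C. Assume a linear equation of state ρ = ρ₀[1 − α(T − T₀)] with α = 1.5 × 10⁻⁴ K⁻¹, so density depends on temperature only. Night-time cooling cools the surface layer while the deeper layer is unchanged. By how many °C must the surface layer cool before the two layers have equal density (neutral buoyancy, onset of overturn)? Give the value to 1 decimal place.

With temperature the only control, equal density requires T_surf′ = T_deep.
T_surf′ = 9.4 °C.
Cooling required: 16.2 − 9.4 = 6.8 °C.

6.8 °C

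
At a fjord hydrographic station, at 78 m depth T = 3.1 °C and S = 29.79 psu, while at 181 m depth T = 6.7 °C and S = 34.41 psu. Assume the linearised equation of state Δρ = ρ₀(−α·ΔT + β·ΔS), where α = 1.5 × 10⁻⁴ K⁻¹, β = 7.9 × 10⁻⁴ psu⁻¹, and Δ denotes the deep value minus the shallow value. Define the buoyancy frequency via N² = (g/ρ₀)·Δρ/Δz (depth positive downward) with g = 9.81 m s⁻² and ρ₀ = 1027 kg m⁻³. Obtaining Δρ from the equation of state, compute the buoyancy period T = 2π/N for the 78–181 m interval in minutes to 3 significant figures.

6.08 min

ΔT = +3.6 K, ΔS = +4.62 psu (deep − shallow).
Δρ/ρ₀ = −αΔT + βΔS = -5.40 × 10⁻⁴ + 3.6498 × 10⁻³ = 3.1098 × 10⁻³, so Δρ ≈ 3.194 kg m⁻³.
N² = (g/ρ₀)·Δρ/Δz = g·(Δρ/ρ₀)/Δz = 9.81 × 3.1098 × 10⁻³ / 103 = 2.9619 × 10⁻⁴ s⁻².
N = √(2.9619 × 10⁻⁴) = 0.017210 rad s⁻¹ → T = 2π/N = 365.09 s = 6.0848 min ≈ 6.08 min.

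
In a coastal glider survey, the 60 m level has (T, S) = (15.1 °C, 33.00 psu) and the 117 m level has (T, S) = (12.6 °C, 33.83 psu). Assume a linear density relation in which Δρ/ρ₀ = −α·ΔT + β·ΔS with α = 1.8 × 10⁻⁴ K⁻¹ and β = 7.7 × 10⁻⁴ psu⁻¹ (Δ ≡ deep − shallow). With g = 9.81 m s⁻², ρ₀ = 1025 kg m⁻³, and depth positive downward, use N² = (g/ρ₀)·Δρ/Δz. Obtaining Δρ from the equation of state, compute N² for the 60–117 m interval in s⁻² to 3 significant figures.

1.87 × 10⁻⁴ s⁻²

ΔT = -2.5 K, ΔS = +0.83 psu (deep − shallow).
Δρ/ρ₀ = −αΔT + βΔS = 4.50 × 10⁻⁴ + 6.391 × 10⁻⁴ = 1.0891 × 10⁻³, so Δρ ≈ 1.116 kg m⁻³.
N² = (g/ρ₀)·Δρ/Δz = g·(Δρ/ρ₀)/Δz = 9.81 × 1.0891 × 10⁻³ / 57 = 1.8744 × 10⁻⁴ s⁻² ≈ 1.87 × 10⁻⁴ s⁻².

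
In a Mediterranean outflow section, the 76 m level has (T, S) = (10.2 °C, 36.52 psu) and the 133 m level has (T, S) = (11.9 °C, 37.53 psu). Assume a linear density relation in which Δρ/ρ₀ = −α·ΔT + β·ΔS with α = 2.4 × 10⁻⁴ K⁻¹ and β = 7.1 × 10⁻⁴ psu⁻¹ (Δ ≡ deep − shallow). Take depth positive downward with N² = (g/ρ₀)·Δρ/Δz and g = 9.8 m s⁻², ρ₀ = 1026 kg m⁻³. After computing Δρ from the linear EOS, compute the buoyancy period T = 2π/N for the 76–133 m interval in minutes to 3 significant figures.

14.4 min

ΔT = +1.7 K, ΔS = +1.01 psu (deep − shallow).
Δρ/ρ₀ = −αΔT + βΔS = -4.08 × 10⁻⁴ + 7.171 × 10⁻⁴ = 3.091 × 10⁻⁴, so Δρ ≈ 0.3171 kg m⁻³.
N² = (g/ρ₀)·Δρ/Δz = g·(Δρ/ρ₀)/Δz = 9.8 × 3.091 × 10⁻⁴ / 57 = 5.3144 × 10⁻⁵ s⁻².
N = √(5.3144 × 10⁻⁵) = 7.2900 × 10⁻³ rad s⁻¹ → T = 2π/N = 861.89 s = 14.365 min ≈ 14.4 min.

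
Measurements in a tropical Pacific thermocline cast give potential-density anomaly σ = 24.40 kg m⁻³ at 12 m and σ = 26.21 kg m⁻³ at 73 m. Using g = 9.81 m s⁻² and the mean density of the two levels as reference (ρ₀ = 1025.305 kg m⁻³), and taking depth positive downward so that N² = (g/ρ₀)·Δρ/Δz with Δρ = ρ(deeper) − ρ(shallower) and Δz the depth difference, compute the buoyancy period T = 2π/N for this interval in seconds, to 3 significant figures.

Δρ = 1026.21 − 1024.40 = 1.81 kg m⁻³ over Δz = 73 − 12 = 61 m.
N² = (9.81/1025.305) × (1.81/61) = 2.8390 × 10⁻⁴ s⁻².
N = √(2.8390 × 10⁻⁴) = 0.016849 rad s⁻¹, so T = 2π/N = 372.91 s ≈ 373 s.

373 s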